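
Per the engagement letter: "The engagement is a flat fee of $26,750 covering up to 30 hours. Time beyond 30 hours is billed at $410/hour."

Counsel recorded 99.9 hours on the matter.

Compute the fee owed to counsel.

Flat fee: $26,750.00
Excess hours: 99.9 − 30 = 69.9
Overrun: 69.9 × $410 = $28,659.00
Total: $26,750.00 + $28,659.00 = $55,409.00

$55,409.00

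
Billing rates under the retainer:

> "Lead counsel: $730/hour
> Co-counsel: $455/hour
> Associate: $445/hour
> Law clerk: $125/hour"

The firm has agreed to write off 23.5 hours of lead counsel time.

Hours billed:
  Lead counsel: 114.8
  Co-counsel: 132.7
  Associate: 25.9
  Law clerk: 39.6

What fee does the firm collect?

$143,503.00

Lead counsel: 114.8 × $730 = $83,804.00
Co-counsel: 132.7 × $455 = $60,378.50
Associate: 25.9 × $445 = $11,525.50
Law clerk: 39.6 × $125 = $4,950.00
Subtotal: $160,658.00
Write-off: 23.5 × $730 = $17,155.00
Total: $160,658.00 − $17,155.00 = $143,503.00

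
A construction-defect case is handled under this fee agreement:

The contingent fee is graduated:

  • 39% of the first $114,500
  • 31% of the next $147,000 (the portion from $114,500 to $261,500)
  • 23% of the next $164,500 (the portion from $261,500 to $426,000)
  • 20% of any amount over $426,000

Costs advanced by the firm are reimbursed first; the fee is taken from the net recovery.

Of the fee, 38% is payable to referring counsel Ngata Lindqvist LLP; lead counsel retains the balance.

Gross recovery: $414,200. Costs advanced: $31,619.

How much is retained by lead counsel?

$73,205.65

Fee base (net of costs): $414,200 − $31,619 = $382,581
First $114,500 at 39% = $44,655.00
Next $147,000 at 31% = $45,570.00
Remaining $121,081 at 23% = $27,848.63
Fee: $44,655.00 + $45,570.00 + $27,848.63 = $118,073.63
Referral share: 38% of $118,073.63 = $44,867.98; lead counsel retains $118,073.63 − $44,867.98 = $73,205.65.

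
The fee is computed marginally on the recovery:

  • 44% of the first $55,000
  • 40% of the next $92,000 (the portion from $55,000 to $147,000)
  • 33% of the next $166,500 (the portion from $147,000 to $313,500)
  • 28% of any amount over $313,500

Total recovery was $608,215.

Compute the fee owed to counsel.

First $55,000 at 44% = $24,200.00
Next $92,000 at 40% = $36,800.00
Next $166,500 at 33% = $54,945.00
Remaining $294,715 at 28% = $82,520.20
Fee: $24,200.00 + $36,800.00 + $54,945.00 + $82,520.20 = $198,465.20

$198,465.20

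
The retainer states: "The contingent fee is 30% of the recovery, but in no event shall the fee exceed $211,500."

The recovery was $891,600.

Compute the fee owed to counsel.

$211,500.00

30% of $891,600 = $267,480.00
That exceeds the $211,500 cap, so the fee is capped at $211,500.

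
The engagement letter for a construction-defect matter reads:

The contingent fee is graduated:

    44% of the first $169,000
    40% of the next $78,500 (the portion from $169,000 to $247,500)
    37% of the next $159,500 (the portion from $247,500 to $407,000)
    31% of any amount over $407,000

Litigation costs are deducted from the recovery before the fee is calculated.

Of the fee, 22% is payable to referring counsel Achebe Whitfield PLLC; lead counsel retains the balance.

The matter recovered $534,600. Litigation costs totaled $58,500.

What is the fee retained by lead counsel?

Fee base (net of costs): $534,600 − $58,500 = $476,100
First $169,000 at 44% = $74,360.00
Next $78,500 at 40% = $31,400.00
Next $159,500 at 37% = $59,015.00
Remaining $69,100 at 31% = $21,421.00
Fee: $74,360.00 + $31,400.00 + $59,015.00 + $21,421.00 = $186,196.00
Referral share: 22% of $186,196.00 = $40,963.12; lead counsel retains $186,196.00 − $40,963.12 = $145,232.88.

$145,232.88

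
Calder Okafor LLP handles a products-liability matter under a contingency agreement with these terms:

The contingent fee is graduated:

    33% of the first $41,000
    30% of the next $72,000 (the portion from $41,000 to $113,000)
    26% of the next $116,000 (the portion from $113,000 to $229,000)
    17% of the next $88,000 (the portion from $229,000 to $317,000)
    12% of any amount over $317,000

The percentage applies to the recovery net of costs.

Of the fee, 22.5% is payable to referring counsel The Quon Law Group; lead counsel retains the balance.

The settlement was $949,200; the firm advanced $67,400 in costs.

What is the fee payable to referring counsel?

$33,305.85

Fee base (net of costs): $949,200 − $67,400 = $881,800
First $41,000 at 33% = $13,530.00
Next $72,000 at 30% = $21,600.00
Next $116,000 at 26% = $30,160.00
Next $88,000 at 17% = $14,960.00
Remaining $564,800 at 12% = $67,776.00
Fee: $13,530.00 + $21,600.00 + $30,160.00 + $14,960.00 + $67,776.00 = $148,026.00
Referral share: 22.5% of $148,026.00 = $33,305.85; lead counsel retains $148,026.00 − $33,305.85 = $114,720.15.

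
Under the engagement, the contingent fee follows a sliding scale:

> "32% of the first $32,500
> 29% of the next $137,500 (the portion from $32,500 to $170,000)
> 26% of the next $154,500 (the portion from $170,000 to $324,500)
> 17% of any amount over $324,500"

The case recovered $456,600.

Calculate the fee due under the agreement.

$112,902.00

First $32,500 at 32% = $10,400.00
Next $137,500 at 29% = $39,875.00
Next $154,500 at 26% = $40,170.00
Remaining $132,100 at 17% = $22,457.00
Fee: $10,400.00 + $39,875.00 + $40,170.00 + $22,457.00 = $112,902.00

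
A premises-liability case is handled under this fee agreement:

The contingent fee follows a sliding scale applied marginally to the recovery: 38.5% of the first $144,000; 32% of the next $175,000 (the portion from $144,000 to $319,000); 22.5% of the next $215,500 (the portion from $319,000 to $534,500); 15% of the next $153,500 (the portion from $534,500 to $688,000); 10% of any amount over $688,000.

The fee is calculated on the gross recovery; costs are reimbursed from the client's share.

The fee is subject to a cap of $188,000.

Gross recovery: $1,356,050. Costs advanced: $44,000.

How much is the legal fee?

$188,000.00

Fee base is the gross recovery, $1,356,050; costs are reimbursed separately.
First $144,000 at 38.5% = $55,440.00
Next $175,000 at 32% = $56,000.00
Next $215,500 at 22.5% = $48,487.50
Next $153,500 at 15% = $23,025.00
Remaining $668,050 at 10% = $66,805.00
Fee: $55,440.00 + $56,000.00 + $48,487.50 + $23,025.00 + $66,805.00 = $249,757.50
$249,757.50 exceeds the $188,000 cap, so the fee is capped at $188,000.00.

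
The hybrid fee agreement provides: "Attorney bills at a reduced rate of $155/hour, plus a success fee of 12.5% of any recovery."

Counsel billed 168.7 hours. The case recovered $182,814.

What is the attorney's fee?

Hourly: 168.7 × $155 = $26,148.50
Success fee: 12.5% of $182,814 = $22,851.75
Total: $26,148.50 + $22,851.75 = $49,000.25

$49,000.25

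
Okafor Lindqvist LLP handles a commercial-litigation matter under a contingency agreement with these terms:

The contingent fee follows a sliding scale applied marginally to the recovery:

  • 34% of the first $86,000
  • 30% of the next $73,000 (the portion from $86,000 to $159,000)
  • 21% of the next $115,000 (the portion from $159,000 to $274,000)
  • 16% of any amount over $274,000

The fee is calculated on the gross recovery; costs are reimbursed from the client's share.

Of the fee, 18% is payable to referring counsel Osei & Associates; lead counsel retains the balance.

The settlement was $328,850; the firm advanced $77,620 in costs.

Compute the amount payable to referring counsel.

Fee base is the gross recovery, $328,850; costs are reimbursed separately.
First $86,000 at 34% = $29,240.00
Next $73,000 at 30% = $21,900.00
Next $115,000 at 21% = $24,150.00
Remaining $54,850 at 16% = $8,776.00
Fee: $29,240.00 + $21,900.00 + $24,150.00 + $8,776.00 = $84,066.00
Referral share: 18% of $84,066.00 = $15,131.88; lead counsel retains $84,066.00 − $15,131.88 = $68,934.12.

$15,131.88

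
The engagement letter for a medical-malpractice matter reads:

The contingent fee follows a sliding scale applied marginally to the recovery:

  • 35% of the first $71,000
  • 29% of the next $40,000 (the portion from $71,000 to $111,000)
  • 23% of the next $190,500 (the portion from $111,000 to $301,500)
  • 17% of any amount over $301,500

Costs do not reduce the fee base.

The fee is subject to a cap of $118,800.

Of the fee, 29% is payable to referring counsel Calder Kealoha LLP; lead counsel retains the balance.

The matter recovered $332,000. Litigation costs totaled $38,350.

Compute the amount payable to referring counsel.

$24,780.50

Fee base is the gross recovery, $332,000; costs are reimbursed separately.
First $71,000 at 35% = $24,850.00
Next $40,000 at 29% = $11,600.00
Next $190,500 at 23% = $43,815.00
Remaining $30,500 at 17% = $5,185.00
Fee: $24,850.00 + $11,600.00 + $43,815.00 + $5,185.00 = $85,450.00
$85,450.00 is under the $118,800 cap.
Referral share: 29% of $85,450.00 = $24,780.50; lead counsel retains $85,450.00 − $24,780.50 = $60,669.50.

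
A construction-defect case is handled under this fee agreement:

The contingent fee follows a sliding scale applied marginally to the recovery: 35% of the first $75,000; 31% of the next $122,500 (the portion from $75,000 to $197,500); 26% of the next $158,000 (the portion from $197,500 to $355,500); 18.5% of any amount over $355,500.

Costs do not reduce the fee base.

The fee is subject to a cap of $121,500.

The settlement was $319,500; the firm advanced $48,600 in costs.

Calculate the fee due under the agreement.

$95,945.00

Fee base is the gross recovery, $319,500; costs are reimbursed separately.
First $75,000 at 35% = $26,250.00
Next $122,500 at 31% = $37,975.00
Remaining $122,000 at 26% = $31,720.00
Fee: $26,250.00 + $37,975.00 + $31,720.00 = $95,945.00
$95,945.00 is under the $121,500 cap.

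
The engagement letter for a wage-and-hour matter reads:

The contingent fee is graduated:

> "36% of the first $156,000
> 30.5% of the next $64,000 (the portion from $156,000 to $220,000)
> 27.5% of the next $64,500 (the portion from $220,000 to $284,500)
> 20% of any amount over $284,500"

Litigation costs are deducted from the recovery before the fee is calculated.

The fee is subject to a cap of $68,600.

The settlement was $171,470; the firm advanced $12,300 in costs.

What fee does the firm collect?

$57,126.85

Fee base (net of costs): $171,470 − $12,300 = $159,170
First $156,000 at 36% = $56,160.00
Remaining $3,170 at 30.5% = $966.85
Fee: $56,160.00 + $966.85 = $57,126.85
$57,126.85 is under the $68,600 cap.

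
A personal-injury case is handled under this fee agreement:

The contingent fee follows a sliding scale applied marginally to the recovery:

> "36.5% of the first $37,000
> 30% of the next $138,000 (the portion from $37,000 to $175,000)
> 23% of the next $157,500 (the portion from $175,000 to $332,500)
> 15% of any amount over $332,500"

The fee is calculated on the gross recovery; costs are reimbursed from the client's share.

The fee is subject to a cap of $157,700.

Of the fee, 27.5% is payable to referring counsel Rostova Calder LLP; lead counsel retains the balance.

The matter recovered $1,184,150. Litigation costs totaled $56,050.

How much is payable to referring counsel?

$43,367.50

Fee base is the gross recovery, $1,184,150; costs are reimbursed separately.
First $37,000 at 36.5% = $13,505.00
Next $138,000 at 30% = $41,400.00
Next $157,500 at 23% = $36,225.00
Remaining $851,650 at 15% = $127,747.50
Fee: $13,505.00 + $41,400.00 + $36,225.00 + $127,747.50 = $218,877.50
$218,877.50 exceeds the $157,700 cap, so the fee is capped at $157,700.00.
Referral share: 27.5% of $157,700.00 = $43,367.50; lead counsel retains $157,700.00 − $43,367.50 = $114,332.50.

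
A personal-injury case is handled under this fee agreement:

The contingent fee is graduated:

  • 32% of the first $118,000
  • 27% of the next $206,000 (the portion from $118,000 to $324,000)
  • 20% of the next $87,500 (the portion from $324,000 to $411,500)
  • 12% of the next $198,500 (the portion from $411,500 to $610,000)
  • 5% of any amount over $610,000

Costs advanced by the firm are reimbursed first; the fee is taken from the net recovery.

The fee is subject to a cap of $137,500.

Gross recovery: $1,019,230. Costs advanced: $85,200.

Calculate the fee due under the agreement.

$137,500.00

Fee base (net of costs): $1,019,230 − $85,200 = $934,030
First $118,000 at 32% = $37,760.00
Next $206,000 at 27% = $55,620.00
Next $87,500 at 20% = $17,500.00
Next $198,500 at 12% = $23,820.00
Remaining $324,030 at 5% = $16,201.50
Fee: $37,760.00 + $55,620.00 + $17,500.00 + $23,820.00 + $16,201.50 = $150,901.50
$150,901.50 exceeds the $137,500 cap, so the fee is capped at $137,500.00.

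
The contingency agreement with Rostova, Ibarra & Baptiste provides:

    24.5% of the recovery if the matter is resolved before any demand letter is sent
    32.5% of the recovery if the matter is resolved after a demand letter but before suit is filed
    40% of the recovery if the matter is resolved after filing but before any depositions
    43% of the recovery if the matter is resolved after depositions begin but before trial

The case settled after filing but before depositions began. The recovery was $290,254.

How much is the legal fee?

$116,101.60

The matter settled after filing but before depositions began, so the 40% rate applies.
$290,254 × 40% = $116,101.60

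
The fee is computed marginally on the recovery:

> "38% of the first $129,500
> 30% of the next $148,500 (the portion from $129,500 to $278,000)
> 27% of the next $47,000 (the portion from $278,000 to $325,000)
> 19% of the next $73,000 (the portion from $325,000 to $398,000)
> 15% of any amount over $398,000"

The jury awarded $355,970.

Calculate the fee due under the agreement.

First $129,500 at 38% = $49,210.00
Next $148,500 at 30% = $44,550.00
Next $47,000 at 27% = $12,690.00
Remaining $30,970 at 19% = $5,884.30
Fee: $49,210.00 + $44,550.00 + $12,690.00 + $5,884.30 = $112,334.30

$112,334.30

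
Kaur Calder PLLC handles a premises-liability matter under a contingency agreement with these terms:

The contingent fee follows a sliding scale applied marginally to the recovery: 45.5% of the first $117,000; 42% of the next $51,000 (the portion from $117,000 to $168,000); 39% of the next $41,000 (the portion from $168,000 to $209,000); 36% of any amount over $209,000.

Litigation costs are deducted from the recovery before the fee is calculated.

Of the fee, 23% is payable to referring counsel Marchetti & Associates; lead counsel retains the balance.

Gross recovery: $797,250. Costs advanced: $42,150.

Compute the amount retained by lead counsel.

Fee base (net of costs): $797,250 − $42,150 = $755,100
First $117,000 at 45.5% = $53,235.00
Next $51,000 at 42% = $21,420.00
Next $41,000 at 39% = $15,990.00
Remaining $546,100 at 36% = $196,596.00
Fee: $53,235.00 + $21,420.00 + $15,990.00 + $196,596.00 = $287,241.00
Referral share: 23% of $287,241.00 = $66,065.43; lead counsel retains $287,241.00 − $66,065.43 = $221,175.57.

$221,175.57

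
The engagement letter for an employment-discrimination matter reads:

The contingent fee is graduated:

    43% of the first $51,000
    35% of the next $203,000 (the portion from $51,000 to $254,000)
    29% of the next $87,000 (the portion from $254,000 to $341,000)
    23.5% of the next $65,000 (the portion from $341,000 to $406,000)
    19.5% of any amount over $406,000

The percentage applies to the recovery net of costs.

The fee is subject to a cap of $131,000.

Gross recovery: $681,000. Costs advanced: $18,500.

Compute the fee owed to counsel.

Fee base (net of costs): $681,000 − $18,500 = $662,500
First $51,000 at 43% = $21,930.00
Next $203,000 at 35% = $71,050.00
Next $87,000 at 29% = $25,230.00
Next $65,000 at 23.5% = $15,275.00
Remaining $256,500 at 19.5% = $50,017.50
Fee: $21,930.00 + $71,050.00 + $25,230.00 + $15,275.00 + $50,017.50 = $183,502.50
$183,502.50 exceeds the $131,000 cap, so the fee is capped at $131,000.00.

$131,000.00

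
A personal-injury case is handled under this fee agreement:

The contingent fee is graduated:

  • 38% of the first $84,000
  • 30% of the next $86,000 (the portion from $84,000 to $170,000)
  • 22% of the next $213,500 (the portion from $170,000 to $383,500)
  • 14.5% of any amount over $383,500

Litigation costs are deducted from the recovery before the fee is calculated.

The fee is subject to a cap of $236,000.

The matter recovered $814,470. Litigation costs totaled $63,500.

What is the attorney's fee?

$157,973.15

Fee base (net of costs): $814,470 − $63,500 = $750,970
First $84,000 at 38% = $31,920.00
Next $86,000 at 30% = $25,800.00
Next $213,500 at 22% = $46,970.00
Remaining $367,470 at 14.5% = $53,283.15
Fee: $31,920.00 + $25,800.00 + $46,970.00 + $53,283.15 = $157,973.15
$157,973.15 is under the $236,000 cap.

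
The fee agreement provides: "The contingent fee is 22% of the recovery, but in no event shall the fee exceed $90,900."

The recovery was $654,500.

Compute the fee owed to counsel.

22% of $654,500 = $143,990.00
That exceeds the $90,900 cap, so the fee is capped at $90,900.

$90,900.00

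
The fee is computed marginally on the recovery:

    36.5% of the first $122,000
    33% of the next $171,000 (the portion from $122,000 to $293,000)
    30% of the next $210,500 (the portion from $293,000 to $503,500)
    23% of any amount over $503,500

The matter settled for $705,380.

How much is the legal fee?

First $122,000 at 36.5% = $44,530.00
Next $171,000 at 33% = $56,430.00
Next $210,500 at 30% = $63,150.00
Remaining $201,880 at 23% = $46,432.40
Fee: $44,530.00 + $56,430.00 + $63,150.00 + $46,432.40 = $210,542.40

$210,542.40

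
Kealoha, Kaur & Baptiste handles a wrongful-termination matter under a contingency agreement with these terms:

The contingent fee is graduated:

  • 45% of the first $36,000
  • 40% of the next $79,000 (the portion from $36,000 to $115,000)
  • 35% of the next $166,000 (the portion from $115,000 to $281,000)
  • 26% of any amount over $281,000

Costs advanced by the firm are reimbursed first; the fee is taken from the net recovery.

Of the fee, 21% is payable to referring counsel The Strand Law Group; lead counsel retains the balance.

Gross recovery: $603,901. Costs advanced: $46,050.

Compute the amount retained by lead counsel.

$140,526.20

Fee base (net of costs): $603,901 − $46,050 = $557,851
First $36,000 at 45% = $16,200.00
Next $79,000 at 40% = $31,600.00
Next $166,000 at 35% = $58,100.00
Remaining $276,851 at 26% = $71,981.26
Fee: $16,200.00 + $31,600.00 + $58,100.00 + $71,981.26 = $177,881.26
Referral share: 21% of $177,881.26 = $37,355.06; lead counsel retains $177,881.26 − $37,355.06 = $140,526.20.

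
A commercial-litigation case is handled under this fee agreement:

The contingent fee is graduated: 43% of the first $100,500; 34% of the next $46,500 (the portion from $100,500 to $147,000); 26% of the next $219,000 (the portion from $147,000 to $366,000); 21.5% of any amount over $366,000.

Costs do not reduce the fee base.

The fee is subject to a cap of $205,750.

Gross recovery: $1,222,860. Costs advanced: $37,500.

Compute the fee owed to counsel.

$205,750.00

Fee base is the gross recovery, $1,222,860; costs are reimbursed separately.
First $100,500 at 43% = $43,215.00
Next $46,500 at 34% = $15,810.00
Next $219,000 at 26% = $56,940.00
Remaining $856,860 at 21.5% = $184,224.90
Fee: $43,215.00 + $15,810.00 + $56,940.00 + $184,224.90 = $300,189.90
$300,189.90 exceeds the $205,750 cap, so the fee is capped at $205,750.00.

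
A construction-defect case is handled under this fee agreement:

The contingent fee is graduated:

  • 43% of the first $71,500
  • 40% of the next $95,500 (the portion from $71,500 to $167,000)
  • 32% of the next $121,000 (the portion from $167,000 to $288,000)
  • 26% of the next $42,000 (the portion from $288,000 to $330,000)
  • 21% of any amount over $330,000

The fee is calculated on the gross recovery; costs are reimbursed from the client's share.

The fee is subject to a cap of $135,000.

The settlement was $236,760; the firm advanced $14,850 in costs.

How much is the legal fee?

$91,268.20

Fee base is the gross recovery, $236,760; costs are reimbursed separately.
First $71,500 at 43% = $30,745.00
Next $95,500 at 40% = $38,200.00
Remaining $69,760 at 32% = $22,323.20
Fee: $30,745.00 + $38,200.00 + $22,323.20 = $91,268.20
$91,268.20 is under the $135,000 cap.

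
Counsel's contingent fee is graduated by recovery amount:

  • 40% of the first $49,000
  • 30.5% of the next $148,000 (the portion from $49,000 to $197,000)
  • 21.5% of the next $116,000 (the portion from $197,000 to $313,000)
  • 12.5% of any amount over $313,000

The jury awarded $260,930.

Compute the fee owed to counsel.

$78,484.95

First $49,000 at 40% = $19,600.00
Next $148,000 at 30.5% = $45,140.00
Remaining $63,930 at 21.5% = $13,744.95
Fee: $19,600.00 + $45,140.00 + $13,744.95 = $78,484.95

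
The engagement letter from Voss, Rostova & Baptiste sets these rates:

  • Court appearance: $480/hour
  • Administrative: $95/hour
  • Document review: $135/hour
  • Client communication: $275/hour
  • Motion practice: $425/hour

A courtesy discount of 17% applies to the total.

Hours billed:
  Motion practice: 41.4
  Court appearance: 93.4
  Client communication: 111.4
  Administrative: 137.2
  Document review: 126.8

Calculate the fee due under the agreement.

Court appearance: 93.4 × $480 = $44,832.00
Administrative: 137.2 × $95 = $13,034.00
Document review: 126.8 × $135 = $17,118.00
Client communication: 111.4 × $275 = $30,635.00
Motion practice: 41.4 × $425 = $17,595.00
Subtotal: $123,214.00
Less 17% discount: −$20,946.38
Total: $123,214.00 − $20,946.38 = $102,267.62

$102,267.62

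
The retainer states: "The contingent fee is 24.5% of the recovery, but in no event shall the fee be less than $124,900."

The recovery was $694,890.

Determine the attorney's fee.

$170,248.05

24.5% of $694,890 = $170,248.05
That exceeds the $124,900 minimum.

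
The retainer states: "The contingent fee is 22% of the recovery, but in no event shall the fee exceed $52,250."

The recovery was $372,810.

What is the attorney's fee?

22% of $372,810 = $82,018.20
That exceeds the $52,250 cap, so the fee is capped at $52,250.

$52,250.00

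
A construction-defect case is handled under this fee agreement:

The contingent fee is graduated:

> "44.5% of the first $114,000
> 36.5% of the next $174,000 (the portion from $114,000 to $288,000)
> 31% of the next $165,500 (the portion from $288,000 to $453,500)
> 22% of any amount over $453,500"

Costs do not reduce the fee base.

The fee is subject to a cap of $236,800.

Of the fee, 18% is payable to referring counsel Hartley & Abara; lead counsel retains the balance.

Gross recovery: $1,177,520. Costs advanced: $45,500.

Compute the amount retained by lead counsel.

Fee base is the gross recovery, $1,177,520; costs are reimbursed separately.
First $114,000 at 44.5% = $50,730.00
Next $174,000 at 36.5% = $63,510.00
Next $165,500 at 31% = $51,305.00
Remaining $724,020 at 22% = $159,284.40
Fee: $50,730.00 + $63,510.00 + $51,305.00 + $159,284.40 = $324,829.40
$324,829.40 exceeds the $236,800 cap, so the fee is capped at $236,800.00.
Referral share: 18% of $236,800.00 = $42,624.00; lead counsel retains $236,800.00 − $42,624.00 = $194,176.00.

$194,176.00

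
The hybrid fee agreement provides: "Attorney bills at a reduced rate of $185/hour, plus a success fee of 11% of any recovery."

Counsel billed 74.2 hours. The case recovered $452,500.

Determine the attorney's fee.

Hourly: 74.2 × $185 = $13,727.00
Success fee: 11% of $452,500 = $49,775.00
Total: $13,727.00 + $49,775.00 = $63,502.00

$63,502.00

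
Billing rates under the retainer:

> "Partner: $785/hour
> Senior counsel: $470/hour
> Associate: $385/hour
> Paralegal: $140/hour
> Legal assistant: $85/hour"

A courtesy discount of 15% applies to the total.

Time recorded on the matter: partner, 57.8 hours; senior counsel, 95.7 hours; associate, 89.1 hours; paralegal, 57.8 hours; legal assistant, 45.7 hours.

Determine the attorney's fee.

$116,137.20

Partner: 57.8 × $785 = $45,373.00
Senior counsel: 95.7 × $470 = $44,979.00
Associate: 89.1 × $385 = $34,303.50
Paralegal: 57.8 × $140 = $8,092.00
Legal assistant: 45.7 × $85 = $3,884.50
Subtotal: $136,632.00
Less 15% discount: −$20,494.80
Total: $136,632.00 − $20,494.80 = $116,137.20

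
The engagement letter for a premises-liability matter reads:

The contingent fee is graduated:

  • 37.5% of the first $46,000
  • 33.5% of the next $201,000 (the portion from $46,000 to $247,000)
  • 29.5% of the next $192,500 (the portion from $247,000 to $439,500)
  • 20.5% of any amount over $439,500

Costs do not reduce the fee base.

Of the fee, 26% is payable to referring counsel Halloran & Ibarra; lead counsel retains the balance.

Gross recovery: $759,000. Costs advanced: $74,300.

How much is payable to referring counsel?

$53,786.20

Fee base is the gross recovery, $759,000; costs are reimbursed separately.
First $46,000 at 37.5% = $17,250.00
Next $201,000 at 33.5% = $67,335.00
Next $192,500 at 29.5% = $56,787.50
Remaining $319,500 at 20.5% = $65,497.50
Fee: $17,250.00 + $67,335.00 + $56,787.50 + $65,497.50 = $206,870.00
Referral share: 26% of $206,870.00 = $53,786.20; lead counsel retains $206,870.00 − $53,786.20 = $153,083.80.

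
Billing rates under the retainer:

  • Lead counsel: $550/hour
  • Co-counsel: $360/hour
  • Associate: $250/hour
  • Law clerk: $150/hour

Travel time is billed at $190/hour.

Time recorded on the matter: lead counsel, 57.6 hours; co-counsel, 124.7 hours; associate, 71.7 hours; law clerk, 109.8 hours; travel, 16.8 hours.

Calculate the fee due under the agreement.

$114,159.00

Lead counsel: 57.6 × $550 = $31,680.00
Co-counsel: 124.7 × $360 = $44,892.00
Associate: 71.7 × $250 = $17,925.00
Law clerk: 109.8 × $150 = $16,470.00
Subtotal: $31,680.00 + $44,892.00 + $17,925.00 + $16,470.00 = $110,967.00
Travel: 16.8 × $190 = $3,192.00
Total: $110,967.00 + $3,192.00 = $114,159.00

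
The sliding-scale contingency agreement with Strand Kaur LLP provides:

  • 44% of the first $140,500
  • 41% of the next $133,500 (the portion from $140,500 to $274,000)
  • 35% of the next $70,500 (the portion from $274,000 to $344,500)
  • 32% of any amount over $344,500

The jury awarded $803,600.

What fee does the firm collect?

First $140,500 at 44% = $61,820.00
Next $133,500 at 41% = $54,735.00
Next $70,500 at 35% = $24,675.00
Remaining $459,100 at 32% = $146,912.00
Fee: $61,820.00 + $54,735.00 + $24,675.00 + $146,912.00 = $288,142.00

$288,142.00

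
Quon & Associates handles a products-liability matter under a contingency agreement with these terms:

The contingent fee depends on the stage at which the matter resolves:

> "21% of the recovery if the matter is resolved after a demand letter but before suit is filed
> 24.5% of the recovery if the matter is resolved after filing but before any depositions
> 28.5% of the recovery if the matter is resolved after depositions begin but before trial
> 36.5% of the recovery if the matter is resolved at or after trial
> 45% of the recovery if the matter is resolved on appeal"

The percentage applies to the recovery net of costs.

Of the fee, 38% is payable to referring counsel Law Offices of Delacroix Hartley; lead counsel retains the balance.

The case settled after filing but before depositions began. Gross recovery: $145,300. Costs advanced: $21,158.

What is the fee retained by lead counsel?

Fee base (net of costs): $145,300 − $21,158 = $124,142
The matter settled after filing but before depositions began, so the 24.5% rate applies.
$124,142 × 24.5% = $30,414.79
Referral share: 38% of $30,414.79 = $11,557.62; lead counsel retains $30,414.79 − $11,557.62 = $18,857.17.

$18,857.17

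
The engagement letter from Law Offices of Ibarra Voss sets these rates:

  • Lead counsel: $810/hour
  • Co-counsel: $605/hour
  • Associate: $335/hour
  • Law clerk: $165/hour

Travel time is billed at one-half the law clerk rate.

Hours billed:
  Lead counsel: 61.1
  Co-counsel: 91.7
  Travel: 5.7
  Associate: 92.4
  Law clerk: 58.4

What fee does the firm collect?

$146,029.75

Lead counsel: 61.1 × $810 = $49,491.00
Co-counsel: 91.7 × $605 = $55,478.50
Associate: 92.4 × $335 = $30,954.00
Law clerk: 58.4 × $165 = $9,636.00
Subtotal: $49,491.00 + $55,478.50 + $30,954.00 + $9,636.00 = $145,559.50
Travel: 5.7 × ($165 ÷ 2) = 5.7 × $82.50 = $470.25
Total: $145,559.50 + $470.25 = $146,029.75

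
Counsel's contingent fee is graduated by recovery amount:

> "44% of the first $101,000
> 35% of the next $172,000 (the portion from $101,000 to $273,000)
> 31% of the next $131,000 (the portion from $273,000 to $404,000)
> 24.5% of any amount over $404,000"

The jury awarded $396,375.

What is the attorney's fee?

$142,886.25

First $101,000 at 44% = $44,440.00
Next $172,000 at 35% = $60,200.00
Remaining $123,375 at 31% = $38,246.25
Fee: $44,440.00 + $60,200.00 + $38,246.25 = $142,886.25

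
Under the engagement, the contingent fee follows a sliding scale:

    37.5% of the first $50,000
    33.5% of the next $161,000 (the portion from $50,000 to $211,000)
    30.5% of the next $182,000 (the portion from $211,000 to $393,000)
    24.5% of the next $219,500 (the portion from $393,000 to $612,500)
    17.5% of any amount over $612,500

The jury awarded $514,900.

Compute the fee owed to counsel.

First $50,000 at 37.5% = $18,750.00
Next $161,000 at 33.5% = $53,935.00
Next $182,000 at 30.5% = $55,510.00
Remaining $121,900 at 24.5% = $29,865.50
Fee: $18,750.00 + $53,935.00 + $55,510.00 + $29,865.50 = $158,060.50

$158,060.50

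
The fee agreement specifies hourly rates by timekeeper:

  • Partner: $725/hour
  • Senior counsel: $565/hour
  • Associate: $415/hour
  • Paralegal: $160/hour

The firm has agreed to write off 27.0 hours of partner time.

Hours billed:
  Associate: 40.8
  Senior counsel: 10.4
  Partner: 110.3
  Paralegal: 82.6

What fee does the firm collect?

$96,416.50

Partner: 110.3 × $725 = $79,967.50
Senior counsel: 10.4 × $565 = $5,876.00
Associate: 40.8 × $415 = $16,932.00
Paralegal: 82.6 × $160 = $13,216.00
Subtotal: $115,991.50
Write-off: 27.0 × $725 = $19,575.00
Total: $115,991.50 − $19,575.00 = $96,416.50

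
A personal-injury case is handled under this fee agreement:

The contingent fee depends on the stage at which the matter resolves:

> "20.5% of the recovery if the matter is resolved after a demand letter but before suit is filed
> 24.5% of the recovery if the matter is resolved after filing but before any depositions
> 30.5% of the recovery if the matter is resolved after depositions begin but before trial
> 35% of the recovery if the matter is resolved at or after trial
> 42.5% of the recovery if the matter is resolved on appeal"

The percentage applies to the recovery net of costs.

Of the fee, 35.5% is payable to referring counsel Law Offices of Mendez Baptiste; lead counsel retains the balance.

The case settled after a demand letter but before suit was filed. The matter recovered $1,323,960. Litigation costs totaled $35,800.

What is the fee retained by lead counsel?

$170,326.96

Fee base (net of costs): $1,323,960 − $35,800 = $1,288,160
The matter settled after a demand letter but before suit was filed, so the 20.5% rate applies.
$1,288,160 × 20.5% = $264,072.80
Referral share: 35.5% of $264,072.80 = $93,745.84; lead counsel retains $264,072.80 − $93,745.84 = $170,326.96.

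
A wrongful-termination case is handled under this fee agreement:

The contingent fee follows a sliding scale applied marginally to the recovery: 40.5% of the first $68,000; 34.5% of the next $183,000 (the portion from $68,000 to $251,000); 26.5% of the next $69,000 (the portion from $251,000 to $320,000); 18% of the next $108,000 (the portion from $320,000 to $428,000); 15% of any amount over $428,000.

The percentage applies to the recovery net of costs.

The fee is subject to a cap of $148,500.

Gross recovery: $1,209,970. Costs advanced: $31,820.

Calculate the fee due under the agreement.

$148,500.00

Fee base (net of costs): $1,209,970 − $31,820 = $1,178,150
First $68,000 at 40.5% = $27,540.00
Next $183,000 at 34.5% = $63,135.00
Next $69,000 at 26.5% = $18,285.00
Next $108,000 at 18% = $19,440.00
Remaining $750,150 at 15% = $112,522.50
Fee: $27,540.00 + $63,135.00 + $18,285.00 + $19,440.00 + $112,522.50 = $240,922.50
$240,922.50 exceeds the $148,500 cap, so the fee is capped at $148,500.00.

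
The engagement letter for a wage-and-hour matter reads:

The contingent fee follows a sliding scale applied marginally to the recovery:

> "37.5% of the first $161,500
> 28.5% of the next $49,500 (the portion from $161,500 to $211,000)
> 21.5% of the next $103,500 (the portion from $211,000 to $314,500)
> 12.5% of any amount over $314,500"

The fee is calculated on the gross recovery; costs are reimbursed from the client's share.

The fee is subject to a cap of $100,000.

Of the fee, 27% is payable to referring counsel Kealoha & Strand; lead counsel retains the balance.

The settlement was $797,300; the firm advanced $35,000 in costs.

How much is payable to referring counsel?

Fee base is the gross recovery, $797,300; costs are reimbursed separately.
First $161,500 at 37.5% = $60,562.50
Next $49,500 at 28.5% = $14,107.50
Next $103,500 at 21.5% = $22,252.50
Remaining $482,800 at 12.5% = $60,350.00
Fee: $60,562.50 + $14,107.50 + $22,252.50 + $60,350.00 = $157,272.50
$157,272.50 exceeds the $100,000 cap, so the fee is capped at $100,000.00.
Referral share: 27% of $100,000.00 = $27,000.00; lead counsel retains $100,000.00 − $27,000.00 = $73,000.00.

$27,000.00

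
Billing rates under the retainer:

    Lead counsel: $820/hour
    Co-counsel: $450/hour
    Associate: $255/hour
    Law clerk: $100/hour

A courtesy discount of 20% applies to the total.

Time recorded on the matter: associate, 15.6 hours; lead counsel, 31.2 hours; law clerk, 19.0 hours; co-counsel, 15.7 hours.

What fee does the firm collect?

Lead counsel: 31.2 × $820 = $25,584.00
Co-counsel: 15.7 × $450 = $7,065.00
Associate: 15.6 × $255 = $3,978.00
Law clerk: 19.0 × $100 = $1,900.00
Subtotal: $38,527.00
Less 20% discount: −$7,705.40
Total: $38,527.00 − $7,705.40 = $30,821.60

$30,821.60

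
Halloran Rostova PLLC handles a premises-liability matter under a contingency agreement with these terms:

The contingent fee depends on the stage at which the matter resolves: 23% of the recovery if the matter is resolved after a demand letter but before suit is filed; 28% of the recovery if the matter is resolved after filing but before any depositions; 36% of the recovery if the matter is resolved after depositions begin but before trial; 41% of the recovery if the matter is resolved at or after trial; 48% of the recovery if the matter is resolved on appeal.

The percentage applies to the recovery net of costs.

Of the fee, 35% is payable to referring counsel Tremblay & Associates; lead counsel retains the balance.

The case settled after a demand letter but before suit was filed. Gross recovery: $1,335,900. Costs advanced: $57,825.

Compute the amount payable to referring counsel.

Fee base (net of costs): $1,335,900 − $57,825 = $1,278,075
The matter settled after a demand letter but before suit was filed, so the 23% rate applies.
$1,278,075 × 23% = $293,957.25
Referral share: 35% of $293,957.25 = $102,885.04; lead counsel retains $293,957.25 − $102,885.04 = $191,072.21.

$102,885.04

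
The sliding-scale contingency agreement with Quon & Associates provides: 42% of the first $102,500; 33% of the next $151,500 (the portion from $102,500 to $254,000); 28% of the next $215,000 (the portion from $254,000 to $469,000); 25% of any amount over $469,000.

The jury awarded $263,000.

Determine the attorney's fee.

$95,565.00

First $102,500 at 42% = $43,050.00
Next $151,500 at 33% = $49,995.00
Remaining $9,000 at 28% = $2,520.00
Fee: $43,050.00 + $49,995.00 + $2,520.00 = $95,565.00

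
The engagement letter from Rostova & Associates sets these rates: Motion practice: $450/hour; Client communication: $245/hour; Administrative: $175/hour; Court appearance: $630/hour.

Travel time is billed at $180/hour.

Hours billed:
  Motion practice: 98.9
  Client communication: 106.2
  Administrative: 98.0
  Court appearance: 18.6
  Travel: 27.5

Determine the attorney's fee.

$104,342.00

Motion practice: 98.9 × $450 = $44,505.00
Client communication: 106.2 × $245 = $26,019.00
Administrative: 98.0 × $175 = $17,150.00
Court appearance: 18.6 × $630 = $11,718.00
Subtotal: $44,505.00 + $26,019.00 + $17,150.00 + $11,718.00 = $99,392.00
Travel: 27.5 × $180 = $4,950.00
Total: $99,392.00 + $4,950.00 = $104,342.00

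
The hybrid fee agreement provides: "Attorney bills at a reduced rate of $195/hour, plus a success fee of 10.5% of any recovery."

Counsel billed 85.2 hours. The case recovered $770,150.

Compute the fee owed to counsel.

$97,479.75

Hourly: 85.2 × $195 = $16,614.00
Success fee: 10.5% of $770,150 = $80,865.75
Total: $16,614.00 + $80,865.75 = $97,479.75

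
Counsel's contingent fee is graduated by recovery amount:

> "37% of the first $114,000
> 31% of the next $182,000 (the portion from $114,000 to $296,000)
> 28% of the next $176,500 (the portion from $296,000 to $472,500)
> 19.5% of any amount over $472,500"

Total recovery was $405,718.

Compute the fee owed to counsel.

$129,321.04

First $114,000 at 37% = $42,180.00
Next $182,000 at 31% = $56,420.00
Remaining $109,718 at 28% = $30,721.04
Fee: $42,180.00 + $56,420.00 + $30,721.04 = $129,321.04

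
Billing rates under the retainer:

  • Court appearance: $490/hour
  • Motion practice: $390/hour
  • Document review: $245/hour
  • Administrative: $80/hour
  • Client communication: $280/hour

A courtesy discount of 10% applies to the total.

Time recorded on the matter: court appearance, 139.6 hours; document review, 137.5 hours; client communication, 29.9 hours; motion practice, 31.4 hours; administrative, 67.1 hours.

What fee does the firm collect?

Court appearance: 139.6 × $490 = $68,404.00
Motion practice: 31.4 × $390 = $12,246.00
Document review: 137.5 × $245 = $33,687.50
Administrative: 67.1 × $80 = $5,368.00
Client communication: 29.9 × $280 = $8,372.00
Subtotal: $128,077.50
Less 10% discount: −$12,807.75
Total: $128,077.50 − $12,807.75 = $115,269.75

$115,269.75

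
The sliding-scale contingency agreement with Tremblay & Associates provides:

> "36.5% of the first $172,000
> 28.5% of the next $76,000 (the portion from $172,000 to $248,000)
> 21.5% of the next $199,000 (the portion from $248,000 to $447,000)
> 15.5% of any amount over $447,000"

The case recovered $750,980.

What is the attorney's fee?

$174,341.90

First $172,000 at 36.5% = $62,780.00
Next $76,000 at 28.5% = $21,660.00
Next $199,000 at 21.5% = $42,785.00
Remaining $303,980 at 15.5% = $47,116.90
Fee: $62,780.00 + $21,660.00 + $42,785.00 + $47,116.90 = $174,341.90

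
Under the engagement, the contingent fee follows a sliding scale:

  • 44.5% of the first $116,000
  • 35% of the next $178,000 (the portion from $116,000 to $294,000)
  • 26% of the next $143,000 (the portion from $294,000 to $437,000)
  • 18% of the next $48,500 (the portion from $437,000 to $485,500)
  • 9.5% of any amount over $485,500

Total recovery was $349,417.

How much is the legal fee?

First $116,000 at 44.5% = $51,620.00
Next $178,000 at 35% = $62,300.00
Remaining $55,417 at 26% = $14,408.42
Fee: $51,620.00 + $62,300.00 + $14,408.42 = $128,328.42

$128,328.42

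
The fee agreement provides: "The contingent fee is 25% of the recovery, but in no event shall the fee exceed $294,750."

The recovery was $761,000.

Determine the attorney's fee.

25% of $761,000 = $190,250.00
That is under the $294,750 cap.

$190,250.00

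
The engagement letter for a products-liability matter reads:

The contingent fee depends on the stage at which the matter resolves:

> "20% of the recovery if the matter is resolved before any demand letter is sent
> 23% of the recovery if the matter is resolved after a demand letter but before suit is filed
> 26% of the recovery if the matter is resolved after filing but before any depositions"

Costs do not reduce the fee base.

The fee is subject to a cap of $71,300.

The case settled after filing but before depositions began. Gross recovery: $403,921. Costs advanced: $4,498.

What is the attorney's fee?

Fee base is the gross recovery, $403,921; costs are reimbursed separately.
The matter settled after filing but before depositions began, so the 26% rate applies.
$403,921 × 26% = $105,019.46
$105,019.46 exceeds the $71,300 cap, so the fee is capped at $71,300.00.

$71,300.00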